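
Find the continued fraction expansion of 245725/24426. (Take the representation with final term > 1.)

[10; 16, 1, 2, 17, 9, 3]

245725 = 10*24426 + 1465
24426 = 16*1465 + 986
1465 = 1*986 + 479
986 = 2*479 + 28
479 = 17*28 + 3
28 = 9*3 + 1
3 = 3*1 + 0  (stop)
So 245725/24426 = [10; 16, 1, 2, 17, 9, 3].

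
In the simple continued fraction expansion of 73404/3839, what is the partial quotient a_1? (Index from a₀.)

8

73404 = 19·3839 + 463   →  a_0 = 19
3839 = 8·463 + 135   →  a_1 = 8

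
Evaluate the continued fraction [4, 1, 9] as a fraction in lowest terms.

Using pₖ = aₖpₖ₋₁ + pₖ₋₂ and qₖ = aₖqₖ₋₁ + qₖ₋₂:
  k=0: a=4, p=4, q=1
  k=1: a=1, p=5, q=1
  k=2: a=9, p=49, q=10

49/10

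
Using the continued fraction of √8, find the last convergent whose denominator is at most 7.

17/6

√8 = [2; 1, 4, …] (period length 2).
Convergents:
  p_0/q_0 = 2/1
  p_1/q_1 = 3/1
  p_2/q_2 = 14/5
  p_3/q_3 = 17/6
  p_4/q_4 = 82/29
q_3 = 6 ≤ 7 < 29 = q_4, so the answer is 17/6.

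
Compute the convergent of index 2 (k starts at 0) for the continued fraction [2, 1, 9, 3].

29/10

Using pₖ = aₖpₖ₋₁ + pₖ₋₂, qₖ = aₖqₖ₋₁ + qₖ₋₂ (with p₋₁=1, p₋₂=0, q₋₁=0, q₋₂=1):
  k=0: a=2, p=2, q=1
  k=1: a=1, p=3, q=1
  k=2: a=9, p=29, q=10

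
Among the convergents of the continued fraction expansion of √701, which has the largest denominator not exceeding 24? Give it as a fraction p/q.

556/21

√701 = [26; 2, 10, 10, 2, 52, …] (period length 5).
Convergents:
  p_0/q_0 = 26/1
  p_1/q_1 = 53/2
  p_2/q_2 = 556/21
  p_3/q_3 = 5613/212
q_2 = 21 ≤ 24 < 212 = q_3, so the answer is 556/21.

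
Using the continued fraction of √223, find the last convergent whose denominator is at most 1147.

6705/449

√223 = [14; 1, 13, 1, 28, …] (period length 4).
Convergents:
  p_0/q_0 = 14/1
  p_1/q_1 = 15/1
  p_2/q_2 = 209/14
  p_3/q_3 = 224/15
  p_4/q_4 = 6481/434
  p_5/q_5 = 6705/449
  p_6/q_6 = 93646/6271
q_5 = 449 ≤ 1147 < 6271 = q_6, so the answer is 6705/449.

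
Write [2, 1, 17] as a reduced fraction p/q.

53/18

Fold from the inside: start with 17/1.
  1 + 1/17 = 18/17
  2 + 17/18 = 53/18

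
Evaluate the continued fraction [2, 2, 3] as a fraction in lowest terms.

Using pₖ = aₖpₖ₋₁ + pₖ₋₂ and qₖ = aₖqₖ₋₁ + qₖ₋₂:
  k=0: a=2, p=2, q=1
  k=1: a=2, p=5, q=2
  k=2: a=3, p=17, q=7

17/7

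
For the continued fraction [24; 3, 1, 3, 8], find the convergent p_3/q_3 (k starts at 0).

364/15

Using pₖ = aₖpₖ₋₁ + pₖ₋₂, qₖ = aₖqₖ₋₁ + qₖ₋₂ (with p₋₁=1, p₋₂=0, q₋₁=0, q₋₂=1):
  k=0: a=24, p=24, q=1
  k=1: a=3, p=73, q=3
  k=2: a=1, p=97, q=4
  k=3: a=3, p=364, q=15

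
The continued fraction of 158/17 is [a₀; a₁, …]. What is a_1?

3

158 = 9·17 + 5   →  a_0 = 9
17 = 3·5 + 2   →  a_1 = 3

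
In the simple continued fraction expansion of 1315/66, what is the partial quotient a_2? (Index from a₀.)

1315 = 19·66 + 61   →  a_0 = 19
66 = 1·61 + 5   →  a_1 = 1
61 = 12·5 + 1   →  a_2 = 12

12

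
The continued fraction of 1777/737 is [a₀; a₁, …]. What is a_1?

2

1777 = 2·737 + 303   →  a_0 = 2
737 = 2·303 + 131   →  a_1 = 2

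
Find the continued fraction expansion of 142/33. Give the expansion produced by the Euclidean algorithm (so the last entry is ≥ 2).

142 = 4·33 + 10
33 = 3·10 + 3
10 = 3·3 + 1
3 = 3·1 + 0  (stop)
So 142/33 = [4; 3, 3, 3].

[4; 3, 3, 3]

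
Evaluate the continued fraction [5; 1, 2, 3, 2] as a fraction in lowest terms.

131/23

Fold from the inside: start with 2/1.
  3 + 1/2 = 7/2
  2 + 2/7 = 16/7
  1 + 7/16 = 23/16
  5 + 16/23 = 131/23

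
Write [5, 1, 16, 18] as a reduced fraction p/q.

Using pₖ = aₖpₖ₋₁ + pₖ₋₂ and qₖ = aₖqₖ₋₁ + qₖ₋₂:
  k=0: a=5, p=5, q=1
  k=1: a=1, p=6, q=1
  k=2: a=16, p=101, q=17
  k=3: a=18, p=1824, q=307

1824/307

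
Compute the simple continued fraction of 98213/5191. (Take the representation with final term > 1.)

98213 = 18×5191 + 4775
5191 = 1×4775 + 416
4775 = 11×416 + 199
416 = 2×199 + 18
199 = 11×18 + 1
18 = 18×1 + 0  (stop)
So 98213/5191 = [18; 1, 11, 2, 11, 18].

[18; 1, 11, 2, 11, 18]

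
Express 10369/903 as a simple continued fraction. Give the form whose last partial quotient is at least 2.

10369 = 11*903 + 436
903 = 2*436 + 31
436 = 14*31 + 2
31 = 15*2 + 1
2 = 2*1 + 0  (stop)
So 10369/903 = [11; 2, 14, 15, 2].

[11; 2, 14, 15, 2]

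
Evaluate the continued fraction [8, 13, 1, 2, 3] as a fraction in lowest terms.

1106/137

Using pₖ = aₖpₖ₋₁ + pₖ₋₂ and qₖ = aₖqₖ₋₁ + qₖ₋₂:
  k=0: a=8, p=8, q=1
  k=1: a=13, p=105, q=13
  k=2: a=1, p=113, q=14
  k=3: a=2, p=331, q=41
  k=4: a=3, p=1106, q=137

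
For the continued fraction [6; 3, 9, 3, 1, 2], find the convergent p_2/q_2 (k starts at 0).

Using pₖ = aₖpₖ₋₁ + pₖ₋₂, qₖ = aₖqₖ₋₁ + qₖ₋₂ (with p₋₁=1, p₋₂=0, q₋₁=0, q₋₂=1):
  k=0: a=6, p=6, q=1
  k=1: a=3, p=19, q=3
  k=2: a=9, p=177, q=28

177/28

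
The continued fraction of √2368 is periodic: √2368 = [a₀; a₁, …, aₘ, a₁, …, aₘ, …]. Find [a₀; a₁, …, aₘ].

a₀ = ⌊√2368⌋ = 48.
With m₀=0, d₀=1 and mₖ₊₁ = dₖaₖ − mₖ, dₖ₊₁ = (n − mₖ₊₁²)/dₖ, aₖ₊₁ = ⌊(a₀+mₖ₊₁)/dₖ₊₁⌋:
  k=1: m=48, d=64, a=1
  k=2: m=16, d=33, a=1
  k=3: m=17, d=63, a=1
  k=4: m=46, d=4, a=23
  k=5: m=46, d=63, a=1
  k=6: m=17, d=33, a=1
  k=7: m=16, d=64, a=1
  k=8: m=48, d=1, a=96
d=1 and a=2a₀=96 at k=8, so the next step gives (m, d) = (48, 64) again — its k=1 value — and the period has length 8.

[48; 1, 1, 1, 23, 1, 1, 1, 96]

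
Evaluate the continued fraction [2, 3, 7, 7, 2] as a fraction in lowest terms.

779/336

Fold from the inside: start with 2/1.
  7 + 1/2 = 15/2
  7 + 2/15 = 107/15
  3 + 15/107 = 336/107
  2 + 107/336 = 779/336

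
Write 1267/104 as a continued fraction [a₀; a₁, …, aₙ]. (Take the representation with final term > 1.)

[12; 5, 2, 9]

1267 = 12×104 + 19
104 = 5×19 + 9
19 = 2×9 + 1
9 = 9×1 + 0  (stop)
So 1267/104 = [12; 5, 2, 9].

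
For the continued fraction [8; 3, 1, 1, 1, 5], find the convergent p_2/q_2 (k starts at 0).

Using pₖ = aₖpₖ₋₁ + pₖ₋₂, qₖ = aₖqₖ₋₁ + qₖ₋₂ (with p₋₁=1, p₋₂=0, q₋₁=0, q₋₂=1):
  k=0: a=8, p=8, q=1
  k=1: a=3, p=25, q=3
  k=2: a=1, p=33, q=4

33/4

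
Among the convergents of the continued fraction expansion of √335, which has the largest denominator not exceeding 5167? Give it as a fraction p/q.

√335 = [18; 3, 3, 3, 36, …] (period length 4).
Convergents:
  p_0/q_0 = 18/1
  p_1/q_1 = 55/3
  p_2/q_2 = 183/10
  p_3/q_3 = 604/33
  p_4/q_4 = 21927/1198
  p_5/q_5 = 66385/3627
  p_6/q_6 = 221082/12079
q_5 = 3627 ≤ 5167 < 12079 = q_6, so the answer is 66385/3627.

66385/3627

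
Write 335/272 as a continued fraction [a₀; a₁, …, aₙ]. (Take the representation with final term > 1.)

335 = 1*272 + 63
272 = 4*63 + 20
63 = 3*20 + 3
20 = 6*3 + 2
3 = 1*2 + 1
2 = 2*1 + 0  (stop)
So 335/272 = [1; 4, 3, 6, 1, 2].

[1; 4, 3, 6, 1, 2]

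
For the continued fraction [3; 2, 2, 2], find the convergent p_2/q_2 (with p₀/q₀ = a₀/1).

Using pₖ = aₖpₖ₋₁ + pₖ₋₂, qₖ = aₖqₖ₋₁ + qₖ₋₂ (with p₋₁=1, p₋₂=0, q₋₁=0, q₋₂=1):
  k=0: a=3, p=3, q=1
  k=1: a=2, p=7, q=2
  k=2: a=2, p=17, q=5

17/5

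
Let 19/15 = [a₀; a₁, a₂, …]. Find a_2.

1

19 = 1·15 + 4   →  a_0 = 1
15 = 3·4 + 3   →  a_1 = 3
4 = 1·3 + 1   →  a_2 = 1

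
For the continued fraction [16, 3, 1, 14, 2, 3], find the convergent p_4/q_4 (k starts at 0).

1983/122

Using pₖ = aₖpₖ₋₁ + pₖ₋₂, qₖ = aₖqₖ₋₁ + qₖ₋₂ (with p₋₁=1, p₋₂=0, q₋₁=0, q₋₂=1):
  k=0: a=16, p=16, q=1
  k=1: a=3, p=49, q=3
  k=2: a=1, p=65, q=4
  k=3: a=14, p=959, q=59
  k=4: a=2, p=1983, q=122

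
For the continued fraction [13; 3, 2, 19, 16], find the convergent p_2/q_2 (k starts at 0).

Using pₖ = aₖpₖ₋₁ + pₖ₋₂, qₖ = aₖqₖ₋₁ + qₖ₋₂ (with p₋₁=1, p₋₂=0, q₋₁=0, q₋₂=1):
  k=0: a=13, p=13, q=1
  k=1: a=3, p=40, q=3
  k=2: a=2, p=93, q=7

93/7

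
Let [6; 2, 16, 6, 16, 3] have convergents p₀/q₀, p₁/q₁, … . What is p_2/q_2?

Using pₖ = aₖpₖ₋₁ + pₖ₋₂, qₖ = aₖqₖ₋₁ + qₖ₋₂ (with p₋₁=1, p₋₂=0, q₋₁=0, q₋₂=1):
  k=0: a=6, p=6, q=1
  k=1: a=2, p=13, q=2
  k=2: a=16, p=214, q=33

214/33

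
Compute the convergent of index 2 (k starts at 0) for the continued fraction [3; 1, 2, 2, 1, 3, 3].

11/3

Using pₖ = aₖpₖ₋₁ + pₖ₋₂, qₖ = aₖqₖ₋₁ + qₖ₋₂ (with p₋₁=1, p₋₂=0, q₋₁=0, q₋₂=1):
  k=0: a=3, p=3, q=1
  k=1: a=1, p=4, q=1
  k=2: a=2, p=11, q=3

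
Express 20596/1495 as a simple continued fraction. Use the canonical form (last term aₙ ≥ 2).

20596 = 13×1495 + 1161
1495 = 1×1161 + 334
1161 = 3×334 + 159
334 = 2×159 + 16
159 = 9×16 + 15
16 = 1×15 + 1
15 = 15×1 + 0  (stop)
So 20596/1495 = [13; 1, 3, 2, 9, 1, 15].

[13; 1, 3, 2, 9, 1, 15]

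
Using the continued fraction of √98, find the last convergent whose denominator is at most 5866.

19601/1980

√98 = [9; 1, 8, 1, 18, …] (period length 4).
Convergents:
  p_0/q_0 = 9/1
  p_1/q_1 = 10/1
  p_2/q_2 = 89/9
  p_3/q_3 = 99/10
  p_4/q_4 = 1871/189
  p_5/q_5 = 1970/199
  p_6/q_6 = 17631/1781
  p_7/q_7 = 19601/1980
  p_8/q_8 = 370449/37421
q_7 = 1980 ≤ 5866 < 37421 = q_8, so the answer is 19601/1980.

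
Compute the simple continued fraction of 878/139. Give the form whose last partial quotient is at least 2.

[6; 3, 6, 3, 2]

878 = 6·139 + 44
139 = 3·44 + 7
44 = 6·7 + 2
7 = 3·2 + 1
2 = 2·1 + 0  (stop)
So 878/139 = [6; 3, 6, 3, 2].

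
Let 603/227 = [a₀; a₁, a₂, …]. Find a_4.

603 = 2·227 + 149   →  a_0 = 2
227 = 1·149 + 78   →  a_1 = 1
149 = 1·78 + 71   →  a_2 = 1
78 = 1·71 + 7   →  a_3 = 1
71 = 10·7 + 1   →  a_4 = 10

10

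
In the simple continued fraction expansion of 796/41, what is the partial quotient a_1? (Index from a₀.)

2

796 = 19·41 + 17   →  a_0 = 19
41 = 2·17 + 7   →  a_1 = 2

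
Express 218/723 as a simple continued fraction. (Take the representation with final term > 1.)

[0; 3, 3, 6, 3, 1, 2]

218 = 0×723 + 218
723 = 3×218 + 69
218 = 3×69 + 11
69 = 6×11 + 3
11 = 3×3 + 2
3 = 1×2 + 1
2 = 2×1 + 0  (stop)
So 218/723 = [0; 3, 3, 6, 3, 1, 2].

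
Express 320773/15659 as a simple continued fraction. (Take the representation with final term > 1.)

320773 = 20*15659 + 7593
15659 = 2*7593 + 473
7593 = 16*473 + 25
473 = 18*25 + 23
25 = 1*23 + 2
23 = 11*2 + 1
2 = 2*1 + 0  (stop)
So 320773/15659 = [20; 2, 16, 18, 1, 11, 2].

[20; 2, 16, 18, 1, 11, 2]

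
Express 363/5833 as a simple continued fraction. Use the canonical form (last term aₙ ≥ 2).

[0; 16, 14, 1, 1, 12]

363 = 0*5833 + 363
5833 = 16*363 + 25
363 = 14*25 + 13
25 = 1*13 + 12
13 = 1*12 + 1
12 = 12*1 + 0  (stop)
So 363/5833 = [0; 16, 14, 1, 1, 12].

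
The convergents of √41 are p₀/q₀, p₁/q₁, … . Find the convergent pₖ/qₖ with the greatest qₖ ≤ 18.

32/5

√41 = [6; 2, 2, 12, …] (period length 3).
Convergents:
  p_0/q_0 = 6/1
  p_1/q_1 = 13/2
  p_2/q_2 = 32/5
  p_3/q_3 = 397/62
q_2 = 5 ≤ 18 < 62 = q_3, so the answer is 32/5.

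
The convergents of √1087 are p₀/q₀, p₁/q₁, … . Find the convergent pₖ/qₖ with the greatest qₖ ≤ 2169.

70687/2144

√1087 = [32; 1, 31, 1, 64, …] (period length 4).
Convergents:
  p_0/q_0 = 32/1
  p_1/q_1 = 33/1
  p_2/q_2 = 1055/32
  p_3/q_3 = 1088/33
  p_4/q_4 = 70687/2144
  p_5/q_5 = 71775/2177
q_4 = 2144 ≤ 2169 < 2177 = q_5, so the answer is 70687/2144.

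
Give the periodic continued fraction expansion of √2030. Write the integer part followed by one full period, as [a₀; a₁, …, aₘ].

a₀ = ⌊√2030⌋ = 45.
With m₀=0, d₀=1 and mₖ₊₁ = dₖaₖ − mₖ, dₖ₊₁ = (n − mₖ₊₁²)/dₖ, aₖ₊₁ = ⌊(a₀+mₖ₊₁)/dₖ₊₁⌋:
  k=1: m=45, d=5, a=18
  k=2: m=45, d=1, a=90
d=1 and a=2a₀=90 at k=2, so the next step gives (m, d) = (45, 5) again — its k=1 value — and the period has length 2.

[45; 18, 90]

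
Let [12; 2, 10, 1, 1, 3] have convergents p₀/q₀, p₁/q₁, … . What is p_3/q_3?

287/23

Using pₖ = aₖpₖ₋₁ + pₖ₋₂, qₖ = aₖqₖ₋₁ + qₖ₋₂ (with p₋₁=1, p₋₂=0, q₋₁=0, q₋₂=1):
  k=0: a=12, p=12, q=1
  k=1: a=2, p=25, q=2
  k=2: a=10, p=262, q=21
  k=3: a=1, p=287, q=23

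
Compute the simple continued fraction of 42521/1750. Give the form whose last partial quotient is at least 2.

42521 = 24×1750 + 521
1750 = 3×521 + 187
521 = 2×187 + 147
187 = 1×147 + 40
147 = 3×40 + 27
40 = 1×27 + 13
27 = 2×13 + 1
13 = 13×1 + 0  (stop)
So 42521/1750 = [24; 3, 2, 1, 3, 1, 2, 13].

[24; 3, 2, 1, 3, 1, 2, 13]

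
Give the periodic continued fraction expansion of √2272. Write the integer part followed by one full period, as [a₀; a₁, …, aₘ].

a₀ = ⌊√2272⌋ = 47.
With m₀=0, d₀=1 and mₖ₊₁ = dₖaₖ − mₖ, dₖ₊₁ = (n − mₖ₊₁²)/dₖ, aₖ₊₁ = ⌊(a₀+mₖ₊₁)/dₖ₊₁⌋:
  k=1: m=47, d=63, a=1
  k=2: m=16, d=32, a=1
  k=3: m=16, d=63, a=1
  k=4: m=47, d=1, a=94
d=1 and a=2a₀=94 at k=4, so the next step gives (m, d) = (47, 63) again — its k=1 value — and the period has length 4.

[47; 1, 1, 1, 94]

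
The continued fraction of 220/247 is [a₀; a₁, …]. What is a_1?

220 = 0·247 + 220   →  a_0 = 0
247 = 1·220 + 27   →  a_1 = 1

1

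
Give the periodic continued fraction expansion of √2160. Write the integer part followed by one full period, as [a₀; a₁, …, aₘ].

a₀ = ⌊√2160⌋ = 46.
With m₀=0, d₀=1 and mₖ₊₁ = dₖaₖ − mₖ, dₖ₊₁ = (n − mₖ₊₁²)/dₖ, aₖ₊₁ = ⌊(a₀+mₖ₊₁)/dₖ₊₁⌋:
  k=1: m=46, d=44, a=2
  k=2: m=42, d=9, a=9
  k=3: m=39, d=71, a=1
  k=4: m=32, d=16, a=4
  k=5: m=32, d=71, a=1
  k=6: m=39, d=9, a=9
  k=7: m=42, d=44, a=2
  k=8: m=46, d=1, a=92
d=1 and a=2a₀=92 at k=8, so the next step gives (m, d) = (46, 44) again — its k=1 value — and the period has length 8.

[46; 2, 9, 1, 4, 1, 9, 2, 92]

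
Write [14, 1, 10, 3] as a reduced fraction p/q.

Fold from the inside: start with 3/1.
  10 + 1/3 = 31/3
  1 + 3/31 = 34/31
  14 + 31/34 = 507/34

507/34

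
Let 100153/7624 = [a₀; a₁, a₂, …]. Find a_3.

11

100153 = 13·7624 + 1041   →  a_0 = 13
7624 = 7·1041 + 337   →  a_1 = 7
1041 = 3·337 + 30   →  a_2 = 3
337 = 11·30 + 7   →  a_3 = 11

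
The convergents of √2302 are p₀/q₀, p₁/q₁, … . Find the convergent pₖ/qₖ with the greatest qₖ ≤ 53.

2303/48

√2302 = [47; 1, 46, 1, 94, …] (period length 4).
Convergents:
  p_0/q_0 = 47/1
  p_1/q_1 = 48/1
  p_2/q_2 = 2255/47
  p_3/q_3 = 2303/48
  p_4/q_4 = 218737/4559
q_3 = 48 ≤ 53 < 4559 = q_4, so the answer is 2303/48.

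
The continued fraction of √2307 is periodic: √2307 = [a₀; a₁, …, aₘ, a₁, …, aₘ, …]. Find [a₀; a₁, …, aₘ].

[48; 32, 96]

a₀ = ⌊√2307⌋ = 48.
With m₀=0, d₀=1 and mₖ₊₁ = dₖaₖ − mₖ, dₖ₊₁ = (n − mₖ₊₁²)/dₖ, aₖ₊₁ = ⌊(a₀+mₖ₊₁)/dₖ₊₁⌋:
  k=1: m=48, d=3, a=32
  k=2: m=48, d=1, a=96
d=1 and a=2a₀=96 at k=2, so the next step gives (m, d) = (48, 3) again — its k=1 value — and the period has length 2.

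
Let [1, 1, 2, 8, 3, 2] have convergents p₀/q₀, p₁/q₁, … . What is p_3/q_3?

Using pₖ = aₖpₖ₋₁ + pₖ₋₂, qₖ = aₖqₖ₋₁ + qₖ₋₂ (with p₋₁=1, p₋₂=0, q₋₁=0, q₋₂=1):
  k=0: a=1, p=1, q=1
  k=1: a=1, p=2, q=1
  k=2: a=2, p=5, q=3
  k=3: a=8, p=42, q=25

42/25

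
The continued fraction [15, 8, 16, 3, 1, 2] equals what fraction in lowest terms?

21824/1443

Using pₖ = aₖpₖ₋₁ + pₖ₋₂ and qₖ = aₖqₖ₋₁ + qₖ₋₂:
  k=0: a=15, p=15, q=1
  k=1: a=8, p=121, q=8
  k=2: a=16, p=1951, q=129
  k=3: a=3, p=5974, q=395
  k=4: a=1, p=7925, q=524
  k=5: a=2, p=21824, q=1443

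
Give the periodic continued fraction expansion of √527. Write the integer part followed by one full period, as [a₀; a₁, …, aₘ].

[22; 1, 21, 1, 44]

a₀ = ⌊√527⌋ = 22.
With m₀=0, d₀=1 and mₖ₊₁ = dₖaₖ − mₖ, dₖ₊₁ = (n − mₖ₊₁²)/dₖ, aₖ₊₁ = ⌊(a₀+mₖ₊₁)/dₖ₊₁⌋:
  k=1: m=22, d=43, a=1
  k=2: m=21, d=2, a=21
  k=3: m=21, d=43, a=1
  k=4: m=22, d=1, a=44
d=1 and a=2a₀=44 at k=4, so the next step gives (m, d) = (22, 43) again — its k=1 value — and the period has length 4.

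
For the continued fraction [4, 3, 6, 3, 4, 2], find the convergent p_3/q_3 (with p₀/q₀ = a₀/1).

259/60

Using pₖ = aₖpₖ₋₁ + pₖ₋₂, qₖ = aₖqₖ₋₁ + qₖ₋₂ (with p₋₁=1, p₋₂=0, q₋₁=0, q₋₂=1):
  k=0: a=4, p=4, q=1
  k=1: a=3, p=13, q=3
  k=2: a=6, p=82, q=19
  k=3: a=3, p=259, q=60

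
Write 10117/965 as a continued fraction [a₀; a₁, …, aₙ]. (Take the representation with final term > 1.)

[10; 2, 15, 15, 2]

10117 = 10*965 + 467
965 = 2*467 + 31
467 = 15*31 + 2
31 = 15*2 + 1
2 = 2*1 + 0  (stop)
So 10117/965 = [10; 2, 15, 15, 2].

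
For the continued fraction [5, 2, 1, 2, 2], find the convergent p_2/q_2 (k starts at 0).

Using pₖ = aₖpₖ₋₁ + pₖ₋₂, qₖ = aₖqₖ₋₁ + qₖ₋₂ (with p₋₁=1, p₋₂=0, q₋₁=0, q₋₂=1):
  k=0: a=5, p=5, q=1
  k=1: a=2, p=11, q=2
  k=2: a=1, p=16, q=3

16/3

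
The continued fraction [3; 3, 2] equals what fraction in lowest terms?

Using pₖ = aₖpₖ₋₁ + pₖ₋₂ and qₖ = aₖqₖ₋₁ + qₖ₋₂:
  k=0: a=3, p=3, q=1
  k=1: a=3, p=10, q=3
  k=2: a=2, p=23, q=7

23/7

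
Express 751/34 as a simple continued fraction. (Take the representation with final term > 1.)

751 = 22·34 + 3
34 = 11·3 + 1
3 = 3·1 + 0  (stop)
So 751/34 = [22; 11, 3].

[22; 11, 3]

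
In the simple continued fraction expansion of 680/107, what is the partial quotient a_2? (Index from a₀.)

1

680 = 6·107 + 38   →  a_0 = 6
107 = 2·38 + 31   →  a_1 = 2
38 = 1·31 + 7   →  a_2 = 1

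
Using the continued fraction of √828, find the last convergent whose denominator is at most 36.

892/31

√828 = [28; 1, 3, 2, 3, 1, 56, …] (period length 6).
Convergents:
  p_0/q_0 = 28/1
  p_1/q_1 = 29/1
  p_2/q_2 = 115/4
  p_3/q_3 = 259/9
  p_4/q_4 = 892/31
  p_5/q_5 = 1151/40
q_4 = 31 ≤ 36 < 40 = q_5, so the answer is 892/31.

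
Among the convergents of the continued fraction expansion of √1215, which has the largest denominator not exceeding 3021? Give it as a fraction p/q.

√1215 = [34; 1, 5, 1, 68, …] (period length 4).
Convergents:
  p_0/q_0 = 34/1
  p_1/q_1 = 35/1
  p_2/q_2 = 209/6
  p_3/q_3 = 244/7
  p_4/q_4 = 16801/482
  p_5/q_5 = 17045/489
  p_6/q_6 = 102026/2927
  p_7/q_7 = 119071/3416
q_6 = 2927 ≤ 3021 < 3416 = q_7, so the answer is 102026/2927.

102026/2927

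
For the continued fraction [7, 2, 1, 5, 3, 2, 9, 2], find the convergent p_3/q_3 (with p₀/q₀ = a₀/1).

Using pₖ = aₖpₖ₋₁ + pₖ₋₂, qₖ = aₖqₖ₋₁ + qₖ₋₂ (with p₋₁=1, p₋₂=0, q₋₁=0, q₋₂=1):
  k=0: a=7, p=7, q=1
  k=1: a=2, p=15, q=2
  k=2: a=1, p=22, q=3
  k=3: a=5, p=125, q=17

125/17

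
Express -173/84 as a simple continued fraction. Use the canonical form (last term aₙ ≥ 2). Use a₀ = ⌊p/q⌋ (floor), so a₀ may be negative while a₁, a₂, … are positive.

[-3; 1, 15, 1, 4]

-173 = -3*84 + 79
84 = 1*79 + 5
79 = 15*5 + 4
5 = 1*4 + 1
4 = 4*1 + 0  (stop)
So -173/84 = [-3; 1, 15, 1, 4].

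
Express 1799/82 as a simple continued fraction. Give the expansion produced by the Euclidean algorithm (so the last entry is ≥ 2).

1799 = 21×82 + 77
82 = 1×77 + 5
77 = 15×5 + 2
5 = 2×2 + 1
2 = 2×1 + 0  (stop)
So 1799/82 = [21; 1, 15, 2, 2].

[21; 1, 15, 2, 2]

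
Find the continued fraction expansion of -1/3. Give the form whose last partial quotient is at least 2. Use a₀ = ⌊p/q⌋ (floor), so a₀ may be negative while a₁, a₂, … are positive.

[-1; 1, 2]

-1 = -1*3 + 2
3 = 1*2 + 1
2 = 2*1 + 0  (stop)
So -1/3 = [-1; 1, 2].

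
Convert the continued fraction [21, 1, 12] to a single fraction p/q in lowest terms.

Fold from the inside: start with 12/1.
  1 + 1/12 = 13/12
  21 + 12/13 = 285/13

285/13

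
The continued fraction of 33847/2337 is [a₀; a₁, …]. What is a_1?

2

33847 = 14·2337 + 1129   →  a_0 = 14
2337 = 2·1129 + 79   →  a_1 = 2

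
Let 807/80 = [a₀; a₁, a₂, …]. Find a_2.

2

807 = 10·80 + 7   →  a_0 = 10
80 = 11·7 + 3   →  a_1 = 11
7 = 2·3 + 1   →  a_2 = 2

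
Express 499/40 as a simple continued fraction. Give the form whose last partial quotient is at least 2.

499 = 12·40 + 19
40 = 2·19 + 2
19 = 9·2 + 1
2 = 2·1 + 0  (stop)
So 499/40 = [12; 2, 9, 2].

[12; 2, 9, 2]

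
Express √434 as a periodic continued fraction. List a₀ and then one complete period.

[20; 1, 4, 1, 40]

a₀ = ⌊√434⌋ = 20.
With m₀=0, d₀=1 and mₖ₊₁ = dₖaₖ − mₖ, dₖ₊₁ = (n − mₖ₊₁²)/dₖ, aₖ₊₁ = ⌊(a₀+mₖ₊₁)/dₖ₊₁⌋:
  k=1: m=20, d=34, a=1
  k=2: m=14, d=7, a=4
  k=3: m=14, d=34, a=1
  k=4: m=20, d=1, a=40
d=1 and a=2a₀=40 at k=4, so the next step gives (m, d) = (20, 34) again — its k=1 value — and the period has length 4.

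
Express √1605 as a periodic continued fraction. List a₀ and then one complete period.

a₀ = ⌊√1605⌋ = 40.
With m₀=0, d₀=1 and mₖ₊₁ = dₖaₖ − mₖ, dₖ₊₁ = (n − mₖ₊₁²)/dₖ, aₖ₊₁ = ⌊(a₀+mₖ₊₁)/dₖ₊₁⌋:
  k=1: m=40, d=5, a=16
  k=2: m=40, d=1, a=80
d=1 and a=2a₀=80 at k=2, so the next step gives (m, d) = (40, 5) again — its k=1 value — and the period has length 2.

[40; 16, 80]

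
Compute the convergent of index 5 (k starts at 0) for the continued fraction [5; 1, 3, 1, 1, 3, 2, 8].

Using pₖ = aₖpₖ₋₁ + pₖ₋₂, qₖ = aₖqₖ₋₁ + qₖ₋₂ (with p₋₁=1, p₋₂=0, q₋₁=0, q₋₂=1):
  k=0: a=5, p=5, q=1
  k=1: a=1, p=6, q=1
  k=2: a=3, p=23, q=4
  k=3: a=1, p=29, q=5
  k=4: a=1, p=52, q=9
  k=5: a=3, p=185, q=32

185/32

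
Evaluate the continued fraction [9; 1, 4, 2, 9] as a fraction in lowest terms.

Fold from the inside: start with 9/1.
  2 + 1/9 = 19/9
  4 + 9/19 = 85/19
  1 + 19/85 = 104/85
  9 + 85/104 = 1021/104

1021/104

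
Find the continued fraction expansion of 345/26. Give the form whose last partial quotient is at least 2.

345 = 13·26 + 7
26 = 3·7 + 5
7 = 1·5 + 2
5 = 2·2 + 1
2 = 2·1 + 0  (stop)
So 345/26 = [13; 3, 1, 2, 2].

[13; 3, 1, 2, 2]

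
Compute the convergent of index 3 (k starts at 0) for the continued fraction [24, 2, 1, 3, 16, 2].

268/11

Using pₖ = aₖpₖ₋₁ + pₖ₋₂, qₖ = aₖqₖ₋₁ + qₖ₋₂ (with p₋₁=1, p₋₂=0, q₋₁=0, q₋₂=1):
  k=0: a=24, p=24, q=1
  k=1: a=2, p=49, q=2
  k=2: a=1, p=73, q=3
  k=3: a=3, p=268, q=11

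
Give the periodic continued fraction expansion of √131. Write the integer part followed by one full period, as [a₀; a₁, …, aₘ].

[11; 2, 4, 11, 4, 2, 22]

a₀ = ⌊√131⌋ = 11.
With m₀=0, d₀=1 and mₖ₊₁ = dₖaₖ − mₖ, dₖ₊₁ = (n − mₖ₊₁²)/dₖ, aₖ₊₁ = ⌊(a₀+mₖ₊₁)/dₖ₊₁⌋:
  k=1: m=11, d=10, a=2
  k=2: m=9, d=5, a=4
  k=3: m=11, d=2, a=11
  k=4: m=11, d=5, a=4
  k=5: m=9, d=10, a=2
  k=6: m=11, d=1, a=22
d=1 and a=2a₀=22 at k=6, so the next step gives (m, d) = (11, 10) again — its k=1 value — and the period has length 6.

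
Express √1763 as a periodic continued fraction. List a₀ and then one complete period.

[41; 1, 82]

a₀ = ⌊√1763⌋ = 41.
With m₀=0, d₀=1 and mₖ₊₁ = dₖaₖ − mₖ, dₖ₊₁ = (n − mₖ₊₁²)/dₖ, aₖ₊₁ = ⌊(a₀+mₖ₊₁)/dₖ₊₁⌋:
  k=1: m=41, d=82, a=1
  k=2: m=41, d=1, a=82
d=1 and a=2a₀=82 at k=2, so the next step gives (m, d) = (41, 82) again — its k=1 value — and the period has length 2.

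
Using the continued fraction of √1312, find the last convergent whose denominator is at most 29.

√1312 = [36; 4, 1, 1, 17, 1, 1, 4, 72, …] (period length 8).
Convergents:
  p_0/q_0 = 36/1
  p_1/q_1 = 145/4
  p_2/q_2 = 181/5
  p_3/q_3 = 326/9
  p_4/q_4 = 5723/158
q_3 = 9 ≤ 29 < 158 = q_4, so the answer is 326/9.

326/9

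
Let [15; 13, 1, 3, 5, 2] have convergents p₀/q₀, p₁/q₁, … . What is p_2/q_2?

Using pₖ = aₖpₖ₋₁ + pₖ₋₂, qₖ = aₖqₖ₋₁ + qₖ₋₂ (with p₋₁=1, p₋₂=0, q₋₁=0, q₋₂=1):
  k=0: a=15, p=15, q=1
  k=1: a=13, p=196, q=13
  k=2: a=1, p=211, q=14

211/14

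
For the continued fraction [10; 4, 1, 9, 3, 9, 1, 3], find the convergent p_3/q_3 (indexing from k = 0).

500/49

Using pₖ = aₖpₖ₋₁ + pₖ₋₂, qₖ = aₖqₖ₋₁ + qₖ₋₂ (with p₋₁=1, p₋₂=0, q₋₁=0, q₋₂=1):
  k=0: a=10, p=10, q=1
  k=1: a=4, p=41, q=4
  k=2: a=1, p=51, q=5
  k=3: a=9, p=500, q=49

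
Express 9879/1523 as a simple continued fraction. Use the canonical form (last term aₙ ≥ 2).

9879 = 6×1523 + 741
1523 = 2×741 + 41
741 = 18×41 + 3
41 = 13×3 + 2
3 = 1×2 + 1
2 = 2×1 + 0  (stop)
So 9879/1523 = [6; 2, 18, 13, 1, 2].

[6; 2, 18, 13, 1, 2]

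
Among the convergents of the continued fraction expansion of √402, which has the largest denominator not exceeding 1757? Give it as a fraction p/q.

√402 = [20; 20, 40, …] (period length 2).
Convergents:
  p_0/q_0 = 20/1
  p_1/q_1 = 401/20
  p_2/q_2 = 16060/801
  p_3/q_3 = 321601/16040
q_2 = 801 ≤ 1757 < 16040 = q_3, so the answer is 16060/801.

16060/801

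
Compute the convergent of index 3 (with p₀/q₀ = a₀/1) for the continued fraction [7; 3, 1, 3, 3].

109/15

Using pₖ = aₖpₖ₋₁ + pₖ₋₂, qₖ = aₖqₖ₋₁ + qₖ₋₂ (with p₋₁=1, p₋₂=0, q₋₁=0, q₋₂=1):
  k=0: a=7, p=7, q=1
  k=1: a=3, p=22, q=3
  k=2: a=1, p=29, q=4
  k=3: a=3, p=109, q=15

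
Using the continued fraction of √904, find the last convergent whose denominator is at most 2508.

√904 = [30; 15, 60, …] (period length 2).
Convergents:
  p_0/q_0 = 30/1
  p_1/q_1 = 451/15
  p_2/q_2 = 27090/901
  p_3/q_3 = 406801/13530
q_2 = 901 ≤ 2508 < 13530 = q_3, so the answer is 27090/901.

27090/901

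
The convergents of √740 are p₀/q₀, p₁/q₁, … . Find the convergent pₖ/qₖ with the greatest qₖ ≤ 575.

√740 = [27; 4, 1, 12, 1, 4, 54, …] (period length 6).
Convergents:
  p_0/q_0 = 27/1
  p_1/q_1 = 109/4
  p_2/q_2 = 136/5
  p_3/q_3 = 1741/64
  p_4/q_4 = 1877/69
  p_5/q_5 = 9249/340
  p_6/q_6 = 501323/18429
q_5 = 340 ≤ 575 < 18429 = q_6, so the answer is 9249/340.

9249/340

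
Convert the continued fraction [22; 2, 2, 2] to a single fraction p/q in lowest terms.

269/12

Using pₖ = aₖpₖ₋₁ + pₖ₋₂ and qₖ = aₖqₖ₋₁ + qₖ₋₂:
  k=0: a=22, p=22, q=1
  k=1: a=2, p=45, q=2
  k=2: a=2, p=112, q=5
  k=3: a=2, p=269, q=12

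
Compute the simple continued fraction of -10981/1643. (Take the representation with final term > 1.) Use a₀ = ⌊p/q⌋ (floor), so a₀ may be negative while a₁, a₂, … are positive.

[-7; 3, 6, 3, 1, 3, 2, 2]

-10981 = -7×1643 + 520
1643 = 3×520 + 83
520 = 6×83 + 22
83 = 3×22 + 17
22 = 1×17 + 5
17 = 3×5 + 2
5 = 2×2 + 1
2 = 2×1 + 0  (stop)
So -10981/1643 = [-7; 3, 6, 3, 1, 3, 2, 2].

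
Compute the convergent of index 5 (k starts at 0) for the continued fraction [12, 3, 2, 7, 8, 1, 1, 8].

5837/475

Using pₖ = aₖpₖ₋₁ + pₖ₋₂, qₖ = aₖqₖ₋₁ + qₖ₋₂ (with p₋₁=1, p₋₂=0, q₋₁=0, q₋₂=1):
  k=0: a=12, p=12, q=1
  k=1: a=3, p=37, q=3
  k=2: a=2, p=86, q=7
  k=3: a=7, p=639, q=52
  k=4: a=8, p=5198, q=423
  k=5: a=1, p=5837, q=475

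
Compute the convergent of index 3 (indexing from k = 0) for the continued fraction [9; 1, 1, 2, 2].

Using pₖ = aₖpₖ₋₁ + pₖ₋₂, qₖ = aₖqₖ₋₁ + qₖ₋₂ (with p₋₁=1, p₋₂=0, q₋₁=0, q₋₂=1):
  k=0: a=9, p=9, q=1
  k=1: a=1, p=10, q=1
  k=2: a=1, p=19, q=2
  k=3: a=2, p=48, q=5

48/5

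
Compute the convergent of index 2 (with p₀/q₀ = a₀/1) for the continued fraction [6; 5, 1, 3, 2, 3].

37/6

Using pₖ = aₖpₖ₋₁ + pₖ₋₂, qₖ = aₖqₖ₋₁ + qₖ₋₂ (with p₋₁=1, p₋₂=0, q₋₁=0, q₋₂=1):
  k=0: a=6, p=6, q=1
  k=1: a=5, p=31, q=5
  k=2: a=1, p=37, q=6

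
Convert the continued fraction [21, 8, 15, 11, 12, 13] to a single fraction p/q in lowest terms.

Fold from the inside: start with 13/1.
  12 + 1/13 = 157/13
  11 + 13/157 = 1740/157
  15 + 157/1740 = 26257/1740
  8 + 1740/26257 = 211796/26257
  21 + 26257/211796 = 4473973/211796

4473973/211796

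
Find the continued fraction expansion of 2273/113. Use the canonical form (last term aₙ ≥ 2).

2273 = 20×113 + 13
113 = 8×13 + 9
13 = 1×9 + 4
9 = 2×4 + 1
4 = 4×1 + 0  (stop)
So 2273/113 = [20; 8, 1, 2, 4].

[20; 8, 1, 2, 4]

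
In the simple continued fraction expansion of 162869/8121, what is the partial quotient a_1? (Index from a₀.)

18

162869 = 20·8121 + 449   →  a_0 = 20
8121 = 18·449 + 39   →  a_1 = 18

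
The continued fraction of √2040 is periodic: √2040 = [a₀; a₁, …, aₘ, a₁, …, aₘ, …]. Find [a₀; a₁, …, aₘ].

a₀ = ⌊√2040⌋ = 45.
With m₀=0, d₀=1 and mₖ₊₁ = dₖaₖ − mₖ, dₖ₊₁ = (n − mₖ₊₁²)/dₖ, aₖ₊₁ = ⌊(a₀+mₖ₊₁)/dₖ₊₁⌋:
  k=1: m=45, d=15, a=6
  k=2: m=45, d=1, a=90
d=1 and a=2a₀=90 at k=2, so the next step gives (m, d) = (45, 15) again — its k=1 value — and the period has length 2.

[45; 6, 90]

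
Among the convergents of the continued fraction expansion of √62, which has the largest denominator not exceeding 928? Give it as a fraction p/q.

√62 = [7; 1, 6, 1, 14, …] (period length 4).
Convergents:
  p_0/q_0 = 7/1
  p_1/q_1 = 8/1
  p_2/q_2 = 55/7
  p_3/q_3 = 63/8
  p_4/q_4 = 937/119
  p_5/q_5 = 1000/127
  p_6/q_6 = 6937/881
  p_7/q_7 = 7937/1008
q_6 = 881 ≤ 928 < 1008 = q_7, so the answer is 6937/881.

6937/881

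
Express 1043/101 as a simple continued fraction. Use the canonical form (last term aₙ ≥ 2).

[10; 3, 16, 2]

1043 = 10*101 + 33
101 = 3*33 + 2
33 = 16*2 + 1
2 = 2*1 + 0  (stop)
So 1043/101 = [10; 3, 16, 2].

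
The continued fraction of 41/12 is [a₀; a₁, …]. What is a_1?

41 = 3·12 + 5   →  a_0 = 3
12 = 2·5 + 2   →  a_1 = 2

2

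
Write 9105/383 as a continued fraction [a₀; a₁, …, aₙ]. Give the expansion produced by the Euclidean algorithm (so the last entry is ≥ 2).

[23; 1, 3, 2, 2, 17]

9105 = 23*383 + 296
383 = 1*296 + 87
296 = 3*87 + 35
87 = 2*35 + 17
35 = 2*17 + 1
17 = 17*1 + 0  (stop)
So 9105/383 = [23; 1, 3, 2, 2, 17].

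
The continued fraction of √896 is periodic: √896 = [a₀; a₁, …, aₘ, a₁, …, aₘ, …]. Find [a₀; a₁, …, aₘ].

a₀ = ⌊√896⌋ = 29.
With m₀=0, d₀=1 and mₖ₊₁ = dₖaₖ − mₖ, dₖ₊₁ = (n − mₖ₊₁²)/dₖ, aₖ₊₁ = ⌊(a₀+mₖ₊₁)/dₖ₊₁⌋:
  k=1: m=29, d=55, a=1
  k=2: m=26, d=4, a=13
  k=3: m=26, d=55, a=1
  k=4: m=29, d=1, a=58
d=1 and a=2a₀=58 at k=4, so the next step gives (m, d) = (29, 55) again — its k=1 value — and the period has length 4.

[29; 1, 13, 1, 58]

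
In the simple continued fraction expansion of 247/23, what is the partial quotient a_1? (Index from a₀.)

247 = 10·23 + 17   →  a_0 = 10
23 = 1·17 + 6   →  a_1 = 1

1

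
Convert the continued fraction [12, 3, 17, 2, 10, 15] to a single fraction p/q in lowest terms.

Using pₖ = aₖpₖ₋₁ + pₖ₋₂ and qₖ = aₖqₖ₋₁ + qₖ₋₂:
  k=0: a=12, p=12, q=1
  k=1: a=3, p=37, q=3
  k=2: a=17, p=641, q=52
  k=3: a=2, p=1319, q=107
  k=4: a=10, p=13831, q=1122
  k=5: a=15, p=208784, q=16937

208784/16937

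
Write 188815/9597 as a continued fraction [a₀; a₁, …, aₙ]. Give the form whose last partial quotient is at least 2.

188815 = 19×9597 + 6472
9597 = 1×6472 + 3125
6472 = 2×3125 + 222
3125 = 14×222 + 17
222 = 13×17 + 1
17 = 17×1 + 0  (stop)
So 188815/9597 = [19; 1, 2, 14, 13, 17].

[19; 1, 2, 14, 13, 17]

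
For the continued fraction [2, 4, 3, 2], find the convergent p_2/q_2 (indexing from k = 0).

Using pₖ = aₖpₖ₋₁ + pₖ₋₂, qₖ = aₖqₖ₋₁ + qₖ₋₂ (with p₋₁=1, p₋₂=0, q₋₁=0, q₋₂=1):
  k=0: a=2, p=2, q=1
  k=1: a=4, p=9, q=4
  k=2: a=3, p=29, q=13

29/13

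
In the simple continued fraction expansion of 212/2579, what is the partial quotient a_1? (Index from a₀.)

12

212 = 0·2579 + 212   →  a_0 = 0
2579 = 12·212 + 35   →  a_1 = 12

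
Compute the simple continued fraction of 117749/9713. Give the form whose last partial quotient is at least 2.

117749 = 12*9713 + 1193
9713 = 8*1193 + 169
1193 = 7*169 + 10
169 = 16*10 + 9
10 = 1*9 + 1
9 = 9*1 + 0  (stop)
So 117749/9713 = [12; 8, 7, 16, 1, 9].

[12; 8, 7, 16, 1, 9]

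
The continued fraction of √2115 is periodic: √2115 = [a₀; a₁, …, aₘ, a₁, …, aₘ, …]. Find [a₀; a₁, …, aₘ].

a₀ = ⌊√2115⌋ = 45.
With m₀=0, d₀=1 and mₖ₊₁ = dₖaₖ − mₖ, dₖ₊₁ = (n − mₖ₊₁²)/dₖ, aₖ₊₁ = ⌊(a₀+mₖ₊₁)/dₖ₊₁⌋:
  k=1: m=45, d=90, a=1
  k=2: m=45, d=1, a=90
d=1 and a=2a₀=90 at k=2, so the next step gives (m, d) = (45, 90) again — its k=1 value — and the period has length 2.

[45; 1, 90]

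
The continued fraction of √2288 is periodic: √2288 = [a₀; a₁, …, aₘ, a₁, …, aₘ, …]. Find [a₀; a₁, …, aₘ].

a₀ = ⌊√2288⌋ = 47.
With m₀=0, d₀=1 and mₖ₊₁ = dₖaₖ − mₖ, dₖ₊₁ = (n − mₖ₊₁²)/dₖ, aₖ₊₁ = ⌊(a₀+mₖ₊₁)/dₖ₊₁⌋:
  k=1: m=47, d=79, a=1
  k=2: m=32, d=16, a=4
  k=3: m=32, d=79, a=1
  k=4: m=47, d=1, a=94
d=1 and a=2a₀=94 at k=4, so the next step gives (m, d) = (47, 79) again — its k=1 value — and the period has length 4.

[47; 1, 4, 1, 94]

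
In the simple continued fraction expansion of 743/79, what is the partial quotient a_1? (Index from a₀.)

2

743 = 9·79 + 32   →  a_0 = 9
79 = 2·32 + 15   →  a_1 = 2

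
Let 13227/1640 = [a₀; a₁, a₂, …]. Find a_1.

15

13227 = 8·1640 + 107   →  a_0 = 8
1640 = 15·107 + 35   →  a_1 = 15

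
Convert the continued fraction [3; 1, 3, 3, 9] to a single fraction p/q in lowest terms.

Using pₖ = aₖpₖ₋₁ + pₖ₋₂ and qₖ = aₖqₖ₋₁ + qₖ₋₂:
  k=0: a=3, p=3, q=1
  k=1: a=1, p=4, q=1
  k=2: a=3, p=15, q=4
  k=3: a=3, p=49, q=13
  k=4: a=9, p=456, q=121

456/121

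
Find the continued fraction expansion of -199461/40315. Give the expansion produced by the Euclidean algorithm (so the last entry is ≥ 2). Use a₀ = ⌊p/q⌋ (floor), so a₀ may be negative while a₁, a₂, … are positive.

-199461 = -5·40315 + 2114
40315 = 19·2114 + 149
2114 = 14·149 + 28
149 = 5·28 + 9
28 = 3·9 + 1
9 = 9·1 + 0  (stop)
So -199461/40315 = [-5; 19, 14, 5, 3, 9].

[-5; 19, 14, 5, 3, 9]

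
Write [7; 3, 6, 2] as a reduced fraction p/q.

Using pₖ = aₖpₖ₋₁ + pₖ₋₂ and qₖ = aₖqₖ₋₁ + qₖ₋₂:
  k=0: a=7, p=7, q=1
  k=1: a=3, p=22, q=3
  k=2: a=6, p=139, q=19
  k=3: a=2, p=300, q=41

300/41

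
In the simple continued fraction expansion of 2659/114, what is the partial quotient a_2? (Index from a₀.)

12

2659 = 23·114 + 37   →  a_0 = 23
114 = 3·37 + 3   →  a_1 = 3
37 = 12·3 + 1   →  a_2 = 12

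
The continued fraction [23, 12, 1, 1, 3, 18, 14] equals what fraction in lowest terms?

521921/22614

Using pₖ = aₖpₖ₋₁ + pₖ₋₂ and qₖ = aₖqₖ₋₁ + qₖ₋₂:
  k=0: a=23, p=23, q=1
  k=1: a=12, p=277, q=12
  k=2: a=1, p=300, q=13
  k=3: a=1, p=577, q=25
  k=4: a=3, p=2031, q=88
  k=5: a=18, p=37135, q=1609
  k=6: a=14, p=521921, q=22614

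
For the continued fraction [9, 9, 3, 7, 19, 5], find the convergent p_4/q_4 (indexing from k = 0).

Using pₖ = aₖpₖ₋₁ + pₖ₋₂, qₖ = aₖqₖ₋₁ + qₖ₋₂ (with p₋₁=1, p₋₂=0, q₋₁=0, q₋₂=1):
  k=0: a=9, p=9, q=1
  k=1: a=9, p=82, q=9
  k=2: a=3, p=255, q=28
  k=3: a=7, p=1867, q=205
  k=4: a=19, p=35728, q=3923

35728/3923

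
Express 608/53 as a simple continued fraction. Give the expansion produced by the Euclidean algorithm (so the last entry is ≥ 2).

608 = 11×53 + 25
53 = 2×25 + 3
25 = 8×3 + 1
3 = 3×1 + 0  (stop)
So 608/53 = [11; 2, 8, 3].

[11; 2, 8, 3]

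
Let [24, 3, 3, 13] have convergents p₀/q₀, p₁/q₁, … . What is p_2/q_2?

Using pₖ = aₖpₖ₋₁ + pₖ₋₂, qₖ = aₖqₖ₋₁ + qₖ₋₂ (with p₋₁=1, p₋₂=0, q₋₁=0, q₋₂=1):
  k=0: a=24, p=24, q=1
  k=1: a=3, p=73, q=3
  k=2: a=3, p=243, q=10

243/10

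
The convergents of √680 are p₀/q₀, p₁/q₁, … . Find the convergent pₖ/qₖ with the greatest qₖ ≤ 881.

√680 = [26; 13, 52, …] (period length 2).
Convergents:
  p_0/q_0 = 26/1
  p_1/q_1 = 339/13
  p_2/q_2 = 17654/677
  p_3/q_3 = 229841/8814
q_2 = 677 ≤ 881 < 8814 = q_3, so the answer is 17654/677.

17654/677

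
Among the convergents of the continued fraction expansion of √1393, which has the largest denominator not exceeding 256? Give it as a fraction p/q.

3583/96

√1393 = [37; 3, 10, 3, 74, …] (period length 4).
Convergents:
  p_0/q_0 = 37/1
  p_1/q_1 = 112/3
  p_2/q_2 = 1157/31
  p_3/q_3 = 3583/96
  p_4/q_4 = 266299/7135
q_3 = 96 ≤ 256 < 7135 = q_4, so the answer is 3583/96.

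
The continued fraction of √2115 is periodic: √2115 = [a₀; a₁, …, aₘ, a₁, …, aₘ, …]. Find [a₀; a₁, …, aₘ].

a₀ = ⌊√2115⌋ = 45.
With m₀=0, d₀=1 and mₖ₊₁ = dₖaₖ − mₖ, dₖ₊₁ = (n − mₖ₊₁²)/dₖ, aₖ₊₁ = ⌊(a₀+mₖ₊₁)/dₖ₊₁⌋:
  k=1: m=45, d=90, a=1
  k=2: m=45, d=1, a=90
d=1 and a=2a₀=90 at k=2, so the next step gives (m, d) = (45, 90) again — its k=1 value — and the period has length 2.

[45; 1, 90]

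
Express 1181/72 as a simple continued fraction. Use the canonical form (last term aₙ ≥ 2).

1181 = 16*72 + 29
72 = 2*29 + 14
29 = 2*14 + 1
14 = 14*1 + 0  (stop)
So 1181/72 = [16; 2, 2, 14].

[16; 2, 2, 14]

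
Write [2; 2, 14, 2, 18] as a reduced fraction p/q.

Fold from the inside: start with 18/1.
  2 + 1/18 = 37/18
  14 + 18/37 = 536/37
  2 + 37/536 = 1109/536
  2 + 536/1109 = 2754/1109

2754/1109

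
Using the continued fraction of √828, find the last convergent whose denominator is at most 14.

259/9

√828 = [28; 1, 3, 2, 3, 1, 56, …] (period length 6).
Convergents:
  p_0/q_0 = 28/1
  p_1/q_1 = 29/1
  p_2/q_2 = 115/4
  p_3/q_3 = 259/9
  p_4/q_4 = 892/31
q_3 = 9 ≤ 14 < 31 = q_4, so the answer is 259/9.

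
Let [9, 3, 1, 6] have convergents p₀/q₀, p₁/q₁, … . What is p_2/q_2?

Using pₖ = aₖpₖ₋₁ + pₖ₋₂, qₖ = aₖqₖ₋₁ + qₖ₋₂ (with p₋₁=1, p₋₂=0, q₋₁=0, q₋₂=1):
  k=0: a=9, p=9, q=1
  k=1: a=3, p=28, q=3
  k=2: a=1, p=37, q=4

37/4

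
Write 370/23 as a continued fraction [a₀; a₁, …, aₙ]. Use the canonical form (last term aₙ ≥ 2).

[16; 11, 2]

370 = 16·23 + 2
23 = 11·2 + 1
2 = 2·1 + 0  (stop)
So 370/23 = [16; 11, 2].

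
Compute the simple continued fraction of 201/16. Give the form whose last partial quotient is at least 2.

201 = 12*16 + 9
16 = 1*9 + 7
9 = 1*7 + 2
7 = 3*2 + 1
2 = 2*1 + 0  (stop)
So 201/16 = [12; 1, 1, 3, 2].

[12; 1, 1, 3, 2]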